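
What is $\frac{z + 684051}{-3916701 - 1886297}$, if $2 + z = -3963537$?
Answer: $\frac{1639744}{2901499} \approx 0.56514$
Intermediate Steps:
$z = -3963539$ ($z = -2 - 3963537 = -3963539$)
$\frac{z + 684051}{-3916701 - 1886297} = \frac{-3963539 + 684051}{-3916701 - 1886297} = - \frac{3279488}{-5802998} = \left(-3279488\right) \left(- \frac{1}{5802998}\right) = \frac{1639744}{2901499}$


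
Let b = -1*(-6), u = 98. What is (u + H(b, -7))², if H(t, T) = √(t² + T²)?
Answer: (98 + √85)² ≈ 11496.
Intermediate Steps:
b = 6
H(t, T) = √(T² + t²)
(u + H(b, -7))² = (98 + √((-7)² + 6²))² = (98 + √(49 + 36))² = (98 + √85)²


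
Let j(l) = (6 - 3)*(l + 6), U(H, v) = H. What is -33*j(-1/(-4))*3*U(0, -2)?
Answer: 0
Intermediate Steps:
j(l) = 18 + 3*l (j(l) = 3*(6 + l) = 18 + 3*l)
-33*j(-1/(-4))*3*U(0, -2) = -33*(18 + 3*(-1/(-4)))*3*0 = -33*(18 + 3*(-1*(-1/4)))*3*0 = -33*(18 + 3*(1/4))*3*0 = -33*(18 + 3/4)*3*0 = -33*(75/4)*3*0 = -7425*0/4 = -33*0 = 0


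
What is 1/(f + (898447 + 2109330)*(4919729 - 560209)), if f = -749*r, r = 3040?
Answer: 1/13112461710080 ≈ 7.6263e-14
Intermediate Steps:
f = -2276960 (f = -749*3040 = -2276960)
1/(f + (898447 + 2109330)*(4919729 - 560209)) = 1/(-2276960 + (898447 + 2109330)*(4919729 - 560209)) = 1/(-2276960 + 3007777*4359520) = 1/(-2276960 + 13112463987040) = 1/13112461710080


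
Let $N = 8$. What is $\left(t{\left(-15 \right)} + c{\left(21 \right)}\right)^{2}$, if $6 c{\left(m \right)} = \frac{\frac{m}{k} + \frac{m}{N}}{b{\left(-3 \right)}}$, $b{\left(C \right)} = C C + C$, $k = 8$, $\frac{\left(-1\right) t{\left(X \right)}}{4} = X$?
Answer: $\frac{8334769}{2304} \approx 3617.5$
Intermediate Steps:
$t{\left(X \right)} = - 4 X$
$b{\left(C \right)} = C + C^{2}$ ($b{\left(C \right)} = C^{2} + C = C + C^{2}$)
$c{\left(m \right)} = \frac{m}{144}$ ($c{\left(m \right)} = \frac{\left(\frac{m}{8} + \frac{m}{8}\right) \frac{1}{\left(-3\right) \left(1 - 3\right)}}{6} = \frac{\left(m \frac{1}{8} + m \frac{1}{8}\right) \frac{1}{\left(-3\right) \left(-2\right)}}{6} = \frac{\left(\frac{m}{8} + \frac{m}{8}\right) \frac{1}{6}}{6} = \frac{\frac{m}{4} \cdot \frac{1}{6}}{6} = \frac{\frac{1}{24} m}{6} = \frac{m}{144}$)
$\left(t{\left(-15 \right)} + c{\left(21 \right)}\right)^{2} = \left(\left(-4\right) \left(-15\right) + \frac{1}{144} \cdot 21\right)^{2} = \left(60 + \frac{7}{48}\right)^{2} = \left(\frac{2887}{48}\right)^{2} = \frac{8334769}{2304}$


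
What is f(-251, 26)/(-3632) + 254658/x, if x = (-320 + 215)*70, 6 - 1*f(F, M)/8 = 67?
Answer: -19194397/556150 ≈ -34.513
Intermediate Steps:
f(F, M) = -488 (f(F, M) = 48 - 8*67 = 48 - 536 = -488)
x = -7350 (x = -105*70 = -7350)
f(-251, 26)/(-3632) + 254658/x = -488/(-3632) + 254658/(-7350) = -488*(-1/3632) + 254658*(-1/7350) = 61/454 - 42443/1225 = -19194397/556150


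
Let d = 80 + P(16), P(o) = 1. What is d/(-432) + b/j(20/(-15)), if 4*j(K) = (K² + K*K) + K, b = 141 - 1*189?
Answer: -6927/80 ≈ -86.588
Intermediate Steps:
b = -48 (b = 141 - 189 = -48)
d = 81 (d = 80 + 1 = 81)
j(K) = K²/2 + K/4 (j(K) = ((K² + K*K) + K)/4 = ((K² + K²) + K)/4 = (2*K² + K)/4 = (K + 2*K²)/4 = K²/2 + K/4)
d/(-432) + b/j(20/(-15)) = 81/(-432) - 48*(-3/(1 + 2*(20/(-15)))) = 81*(-1/432) - 48*(-3/(1 + 2*(20*(-1/15)))) = -3/16 - 48*(-3/(1 + 2*(-4/3))) = -3/16 - 48*(-3/(1 - 8/3)) = -3/16 - 48/((¼)*(-4/3)*(-5/3)) = -3/16 - 48/5/9 = -3/16 - 48*9/5 = -3/16 - 432/5 = -6927/80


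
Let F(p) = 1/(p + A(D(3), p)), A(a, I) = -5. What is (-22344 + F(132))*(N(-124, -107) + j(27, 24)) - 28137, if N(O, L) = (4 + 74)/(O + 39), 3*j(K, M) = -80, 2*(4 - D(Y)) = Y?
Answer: 19049073613/32385 ≈ 5.8821e+5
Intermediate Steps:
D(Y) = 4 - Y/2
j(K, M) = -80/3 (j(K, M) = (1/3)*(-80) = -80/3)
N(O, L) = 78/(39 + O)
F(p) = 1/(-5 + p) (F(p) = 1/(p - 5) = 1/(-5 + p))
(-22344 + F(132))*(N(-124, -107) + j(27, 24)) - 28137 = (-22344 + 1/(-5 + 132))*(78/(39 - 124) - 80/3) - 28137 = (-22344 + 1/127)*(78/(-85) - 80/3) - 28137 = (-22344 + 1/127)*(78*(-1/85) - 80/3) - 28137 = -2837687*(-78/85 - 80/3)/127 - 28137 = -2837687/127*(-7034/255) - 28137 = 19960290358/32385 - 28137 = 19049073613/32385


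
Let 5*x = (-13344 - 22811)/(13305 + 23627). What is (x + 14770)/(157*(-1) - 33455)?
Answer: -77925487/177336912 ≈ -0.43942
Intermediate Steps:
x = -1033/5276 (x = ((-13344 - 22811)/(13305 + 23627))/5 = (-36155/36932)/5 = (-36155*1/36932)/5 = (1/5)*(-5165/5276) = -1033/5276 ≈ -0.19579)
(x + 14770)/(157*(-1) - 33455) = (-1033/5276 + 14770)/(157*(-1) - 33455) = 77925487/(5276*(-157 - 33455)) = (77925487/5276)/(-33612) = (77925487/5276)*(-1/33612) = -77925487/177336912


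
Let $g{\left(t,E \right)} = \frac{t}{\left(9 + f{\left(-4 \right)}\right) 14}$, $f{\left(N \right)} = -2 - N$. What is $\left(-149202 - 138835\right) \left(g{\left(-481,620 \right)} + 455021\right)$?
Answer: $- \frac{20183545555861}{154} \approx -1.3106 \cdot 10^{11}$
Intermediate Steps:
$g{\left(t,E \right)} = \frac{t}{154}$ ($g{\left(t,E \right)} = \frac{t}{\left(9 - -2\right) 14} = \frac{t}{\left(9 + \left(-2 + 4\right)\right) 14} = \frac{t}{\left(9 + 2\right) 14} = \frac{t}{11 \cdot 14} = \frac{t}{154}$)
$\left(-149202 - 138835\right) \left(g{\left(-481,620 \right)} + 455021\right) = \left(-149202 - 138835\right) \left(\frac{1}{154} \left(-481\right) + 455021\right) = - 288037 \left(- \frac{481}{154} + 455021\right) = \left(-288037\right) \frac{70072753}{154} = - \frac{20183545555861}{154}$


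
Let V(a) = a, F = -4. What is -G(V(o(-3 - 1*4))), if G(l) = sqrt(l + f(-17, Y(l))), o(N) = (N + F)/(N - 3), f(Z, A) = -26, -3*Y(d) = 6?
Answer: -I*sqrt(2490)/10 ≈ -4.99*I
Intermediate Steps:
Y(d) = -2 (Y(d) = -1/3*6 = -2)
o(N) = (-4 + N)/(-3 + N) (o(N) = (N - 4)/(N - 3) = (-4 + N)/(-3 + N))
G(l) = sqrt(-26 + l) (G(l) = sqrt(l - 26) = sqrt(-26 + l))
-G(V(o(-3 - 1*4))) = -sqrt(-26 + (-4 + (-3 - 1*4))/(-3 + (-3 - 1*4))) = -sqrt(-26 + (-4 + (-3 - 4))/(-3 + (-3 - 4))) = -sqrt(-26 + (-4 - 7)/(-3 - 7)) = -sqrt(-26 - 11/(-10)) = -sqrt(-26 - 1/10*(-11)) = -sqrt(-26 + 11/10) = -sqrt(-249/10) = -I*sqrt(2490)/10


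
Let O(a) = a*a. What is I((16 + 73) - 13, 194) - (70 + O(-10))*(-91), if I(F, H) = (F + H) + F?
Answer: 15816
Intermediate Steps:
I(F, H) = H + 2*F
O(a) = a**2
I((16 + 73) - 13, 194) - (70 + O(-10))*(-91) = (194 + 2*((16 + 73) - 13)) - (70 + (-10)**2)*(-91) = (194 + 2*(89 - 13)) - (70 + 100)*(-91) = (194 + 2*76) - 170*(-91) = (194 + 152) - 1*(-15470) = 346 + 15470 = 15816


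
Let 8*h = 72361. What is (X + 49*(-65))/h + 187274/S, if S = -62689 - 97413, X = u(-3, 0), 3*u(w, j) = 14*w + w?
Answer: -8824972557/5792570411 ≈ -1.5235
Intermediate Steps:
h = 72361/8 (h = (1/8)*72361 = 72361/8 ≈ 9045.1)
u(w, j) = 5*w (u(w, j) = (14*w + w)/3 = (15*w)/3 = 5*w)
X = -15 (X = 5*(-3) = -15)
S = -160102
(X + 49*(-65))/h + 187274/S = (-15 + 49*(-65))/(72361/8) + 187274/(-160102) = (-15 - 3185)*(8/72361) + 187274*(-1/160102) = -3200*8/72361 - 93637/80051 = -25600/72361 - 93637/80051 = -8824972557/5792570411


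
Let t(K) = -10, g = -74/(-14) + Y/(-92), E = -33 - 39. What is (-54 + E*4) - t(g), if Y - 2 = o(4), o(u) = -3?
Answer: -332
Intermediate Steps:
E = -72
Y = -1 (Y = 2 - 3 = -1)
g = 3411/644 (g = -74/(-14) - 1/(-92) = -74*(-1/14) - 1*(-1/92) = 37/7 + 1/92 = 3411/644 ≈ 5.2966)
(-54 + E*4) - t(g) = (-54 - 72*4) - 1*(-10) = (-54 - 288) + 10 = -342 + 10 = -332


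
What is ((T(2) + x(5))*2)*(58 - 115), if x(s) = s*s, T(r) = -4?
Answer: -2394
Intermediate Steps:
x(s) = s²
((T(2) + x(5))*2)*(58 - 115) = ((-4 + 5²)*2)*(58 - 115) = ((-4 + 25)*2)*(-57) = (21*2)*(-57) = 42*(-57) = -2394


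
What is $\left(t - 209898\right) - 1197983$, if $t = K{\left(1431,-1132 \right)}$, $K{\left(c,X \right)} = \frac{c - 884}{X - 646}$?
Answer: $- \frac{2503212965}{1778} \approx -1.4079 \cdot 10^{6}$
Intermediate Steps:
$K{\left(c,X \right)} = \frac{-884 + c}{-646 + X}$
$t = - \frac{547}{1778}$ ($t = \frac{-884 + 1431}{-646 - 1132} = \frac{1}{-1778} \cdot 547 = \left(- \frac{1}{1778}\right) 547 = - \frac{547}{1778} \approx -0.30765$)
$\left(t - 209898\right) - 1197983 = \left(- \frac{547}{1778} - 209898\right) - 1197983 = - \frac{373199191}{1778} - 1197983 = - \frac{2503212965}{1778}$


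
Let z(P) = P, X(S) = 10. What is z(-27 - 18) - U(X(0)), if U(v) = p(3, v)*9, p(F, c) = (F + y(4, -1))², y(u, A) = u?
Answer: -486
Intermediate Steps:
p(F, c) = (4 + F)² (p(F, c) = (F + 4)² = (4 + F)²)
U(v) = 441 (U(v) = (4 + 3)²*9 = 7²*9 = 49*9 = 441)
z(-27 - 18) - U(X(0)) = (-27 - 18) - 1*441 = -45 - 441 = -486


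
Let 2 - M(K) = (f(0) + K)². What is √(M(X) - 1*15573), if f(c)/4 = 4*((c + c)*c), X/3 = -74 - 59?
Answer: 2*I*√43693 ≈ 418.06*I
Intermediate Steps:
X = -399 (X = 3*(-74 - 59) = 3*(-133) = -399)
f(c) = 32*c² (f(c) = 4*(4*((c + c)*c)) = 4*(4*((2*c)*c)) = 4*(4*(2*c²)) = 4*(8*c²) = 32*c²)
M(K) = 2 - K² (M(K) = 2 - (32*0² + K)² = 2 - (32*0 + K)² = 2 - (0 + K)² = 2 - K²)
√(M(X) - 1*15573) = √((2 - 1*(-399)²) - 1*15573) = √((2 - 1*159201) - 15573) = √((2 - 159201) - 15573) = √(-159199 - 15573) = √(-174772) = 2*I*√43693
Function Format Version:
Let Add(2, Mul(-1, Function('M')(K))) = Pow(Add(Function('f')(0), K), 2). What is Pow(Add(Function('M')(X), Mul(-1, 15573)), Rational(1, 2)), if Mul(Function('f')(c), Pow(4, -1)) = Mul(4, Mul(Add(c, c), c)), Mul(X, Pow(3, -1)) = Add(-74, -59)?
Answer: Mul(2, I, Pow(43693, Rational(1, 2))) ≈ Mul(418.06, I)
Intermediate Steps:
X = -399 (X = Mul(3, Add(-74, -59)) = Mul(3, -133) = -399)
Function('f')(c) = Mul(32, Pow(c, 2)) (Function('f')(c) = Mul(4, Mul(4, Mul(Add(c, c), c))) = Mul(4, Mul(4, Mul(Mul(2, c), c))) = Mul(4, Mul(4, Mul(2, Pow(c, 2)))) = Mul(4, Mul(8, Pow(c, 2))) = Mul(32, Pow(c, 2)))
Function('M')(K) = Add(2, Mul(-1, Pow(K, 2))) (Function('M')(K) = Add(2, Mul(-1, Pow(Add(Mul(32, Pow(0, 2)), K), 2))) = Add(2, Mul(-1, Pow(Add(Mul(32, 0), K), 2))) = Add(2, Mul(-1, Pow(Add(0, K), 2))) = Add(2, Mul(-1, Pow(K, 2))))
Pow(Add(Function('M')(X), Mul(-1, 15573)), Rational(1, 2)) = Pow(Add(Add(2, Mul(-1, Pow(-399, 2))), Mul(-1, 15573)), Rational(1, 2)) = Pow(Add(Add(2, Mul(-1, 159201)), -15573), Rational(1, 2)) = Pow(Add(Add(2, -159201), -15573), Rational(1, 2)) = Pow(Add(-159199, -15573), Rational(1, 2)) = Pow(-174772, Rational(1, 2)) = Mul(2, I, Pow(43693, Rational(1, 2)))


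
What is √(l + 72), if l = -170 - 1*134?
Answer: 2*I*√58 ≈ 15.232*I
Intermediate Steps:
l = -304 (l = -170 - 134 = -304)
√(l + 72) = √(-304 + 72) = √(-232) = 2*I*√58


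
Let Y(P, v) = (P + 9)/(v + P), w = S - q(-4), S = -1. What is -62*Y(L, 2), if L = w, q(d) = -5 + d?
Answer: -527/5 ≈ -105.40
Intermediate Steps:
w = 8 (w = -1 - (-5 - 4) = -1 - 1*(-9) = -1 + 9 = 8)
L = 8
Y(P, v) = (9 + P)/(P + v)
-62*Y(L, 2) = -62*(9 + 8)/(8 + 2) = -62*17/10 = -527/5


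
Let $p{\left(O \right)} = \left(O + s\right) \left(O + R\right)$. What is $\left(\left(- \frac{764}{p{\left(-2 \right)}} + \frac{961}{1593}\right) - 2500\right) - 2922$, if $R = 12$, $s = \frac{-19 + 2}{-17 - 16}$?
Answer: $- \frac{2095808467}{390285} \approx -5369.9$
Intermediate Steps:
$s = \frac{17}{33}$ ($s = - \frac{17}{-33} = \left(-17\right) \left(- \frac{1}{33}\right) = \frac{17}{33} \approx 0.51515$)
$p{\left(O \right)} = \left(12 + O\right) \left(\frac{17}{33} + O\right)$ ($p{\left(O \right)} = \left(O + \frac{17}{33}\right) \left(O + 12\right) = \left(\frac{17}{33} + O\right) \left(12 + O\right) = \left(12 + O\right) \left(\frac{17}{33} + O\right)$)
$\left(\left(- \frac{764}{p{\left(-2 \right)}} + \frac{961}{1593}\right) - 2500\right) - 2922 = \left(\left(- \frac{764}{\frac{68}{11} + \left(-2\right)^{2} + \frac{413}{33} \left(-2\right)} + \frac{961}{1593}\right) - 2500\right) - 2922 = \left(\left(- \frac{764}{\frac{68}{11} + 4 - \frac{826}{33}} + 961 \cdot \frac{1}{1593}\right) - 2500\right) - 2922 = \left(\left(- \frac{764}{- \frac{490}{33}} + \frac{961}{1593}\right) - 2500\right) - 2922 = \left(\left(\left(-764\right) \left(- \frac{33}{490}\right) + \frac{961}{1593}\right) - 2500\right) - 2922 = \left(\left(\frac{12606}{245} + \frac{961}{1593}\right) - 2500\right) - 2922 = \left(\frac{20316803}{390285} - 2500\right) - 2922 = - \frac{955395697}{390285} - 2922 = - \frac{2095808467}{390285}$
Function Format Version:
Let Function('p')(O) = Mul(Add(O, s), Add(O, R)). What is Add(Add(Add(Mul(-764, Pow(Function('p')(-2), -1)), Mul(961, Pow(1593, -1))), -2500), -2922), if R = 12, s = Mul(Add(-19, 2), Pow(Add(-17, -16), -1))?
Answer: Rational(-2095808467, 390285) ≈ -5369.9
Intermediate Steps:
s = Rational(17, 33) (s = Mul(-17, Pow(-33, -1)) = Mul(-17, Rational(-1, 33)) = Rational(17, 33) ≈ 0.51515)
Function('p')(O) = Mul(Add(12, O), Add(Rational(17, 33), O)) (Function('p')(O) = Mul(Add(O, Rational(17, 33)), Add(O, 12)) = Mul(Add(Rational(17, 33), O), Add(12, O)) = Mul(Add(12, O), Add(Rational(17, 33), O)))
Add(Add(Add(Mul(-764, Pow(Function('p')(-2), -1)), Mul(961, Pow(1593, -1))), -2500), -2922) = Add(Add(Add(Mul(-764, Pow(Add(Rational(68, 11), Pow(-2, 2), Mul(Rational(413, 33), -2)), -1)), Mul(961, Pow(1593, -1))), -2500), -2922) = Add(Add(Add(Mul(-764, Pow(Add(Rational(68, 11), 4, Rational(-826, 33)), -1)), Mul(961, Rational(1, 1593))), -2500), -2922) = Add(Add(Add(Mul(-764, Pow(Rational(-490, 33), -1)), Rational(961, 1593)), -2500), -2922) = Add(Add(Add(Mul(-764, Rational(-33, 490)), Rational(961, 1593)), -2500), -2922) = Add(Add(Add(Rational(12606, 245), Rational(961, 1593)), -2500), -2922) = Add(Add(Rational(20316803, 390285), -2500), -2922) = Add(Rational(-955395697, 390285), -2922) = Rational(-2095808467, 390285)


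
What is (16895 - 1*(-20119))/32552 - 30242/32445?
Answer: 108240823/528074820 ≈ 0.20497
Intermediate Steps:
(16895 - 1*(-20119))/32552 - 30242/32445 = (16895 + 20119)*(1/32552) - 30242*1/32445 = 37014*(1/32552) - 30242/32445 = 18507/16276 - 30242/32445 = 108240823/528074820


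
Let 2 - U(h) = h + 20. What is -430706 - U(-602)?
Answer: -431290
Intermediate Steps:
U(h) = -18 - h (U(h) = 2 - (h + 20) = 2 - (20 + h) = 2 + (-20 - h) = -18 - h)
-430706 - U(-602) = -430706 - (-18 - 1*(-602)) = -430706 - (-18 + 602) = -430706 - 1*584 = -430706 - 584 = -431290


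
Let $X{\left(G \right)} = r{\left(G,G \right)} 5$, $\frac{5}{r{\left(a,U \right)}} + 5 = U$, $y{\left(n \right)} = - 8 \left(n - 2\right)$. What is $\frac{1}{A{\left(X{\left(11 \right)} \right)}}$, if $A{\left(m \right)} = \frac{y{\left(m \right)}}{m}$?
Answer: $- \frac{25}{104} \approx -0.24038$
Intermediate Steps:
$y{\left(n \right)} = 16 - 8 n$ ($y{\left(n \right)} = - 8 \left(-2 + n\right) = 16 - 8 n$)
$r{\left(a,U \right)} = \frac{5}{-5 + U}$
$X{\left(G \right)} = \frac{25}{-5 + G}$ ($X{\left(G \right)} = \frac{5}{-5 + G} 5 = \frac{25}{-5 + G}$)
$A{\left(m \right)} = \frac{16 - 8 m}{m}$
$\frac{1}{A{\left(X{\left(11 \right)} \right)}} = \frac{1}{-8 + \frac{16}{25 \frac{1}{-5 + 11}}} = \frac{1}{-8 + \frac{16}{25 \cdot \frac{1}{6}}} = \frac{1}{-8 + \frac{16}{\frac{25}{6}}} = \frac{1}{-8 + 16 \cdot \frac{6}{25}} = \frac{1}{-8 + \frac{96}{25}} = \frac{1}{- \frac{104}{25}} = - \frac{25}{104}$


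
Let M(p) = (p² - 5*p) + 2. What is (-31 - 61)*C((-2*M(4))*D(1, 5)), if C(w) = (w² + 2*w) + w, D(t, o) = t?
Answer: -2576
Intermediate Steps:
M(p) = 2 + p² - 5*p
C(w) = w² + 3*w
(-31 - 61)*C((-2*M(4))*D(1, 5)) = (-31 - 61)*((-2*(2 + 4² - 5*4)*1)*(3 - 2*(2 + 4² - 5*4)*1)) = -92*-2*(2 + 16 - 20)*1*(3 - 2*(2 + 16 - 20)*1) = -92*-2*(-2)*1*(3 - 2*(-2)*1) = -92*4*1*(3 + 4*1) = -368*(3 + 4) = -368*7 = -92*28 = -2576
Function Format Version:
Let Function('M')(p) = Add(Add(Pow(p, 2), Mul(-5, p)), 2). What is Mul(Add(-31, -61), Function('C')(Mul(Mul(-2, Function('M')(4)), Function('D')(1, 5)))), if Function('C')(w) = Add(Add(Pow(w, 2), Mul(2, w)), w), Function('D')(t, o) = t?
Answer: -2576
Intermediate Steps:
Function('M')(p) = Add(2, Pow(p, 2), Mul(-5, p))
Function('C')(w) = Add(Pow(w, 2), Mul(3, w))
Mul(Add(-31, -61), Function('C')(Mul(Mul(-2, Function('M')(4)), Function('D')(1, 5)))) = Mul(Add(-31, -61), Mul(Mul(Mul(-2, Add(2, Pow(4, 2), Mul(-5, 4))), 1), Add(3, Mul(Mul(-2, Add(2, Pow(4, 2), Mul(-5, 4))), 1)))) = Mul(-92, Mul(Mul(Mul(-2, Add(2, 16, -20)), 1), Add(3, Mul(Mul(-2, Add(2, 16, -20)), 1)))) = Mul(-92, Mul(Mul(Mul(-2, -2), 1), Add(3, Mul(Mul(-2, -2), 1)))) = Mul(-92, Mul(Mul(4, 1), Add(3, Mul(4, 1)))) = Mul(-92, Mul(4, Add(3, 4))) = Mul(-92, Mul(4, 7)) = Mul(-92, 28) = -2576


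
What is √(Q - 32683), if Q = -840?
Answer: I*√33523 ≈ 183.09*I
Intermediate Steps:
√(Q - 32683) = √(-840 - 32683) = √(-33523) = I*√33523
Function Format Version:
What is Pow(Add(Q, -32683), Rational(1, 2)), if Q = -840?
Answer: Mul(I, Pow(33523, Rational(1, 2))) ≈ Mul(183.09, I)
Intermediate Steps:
Pow(Add(Q, -32683), Rational(1, 2)) = Pow(Add(-840, -32683), Rational(1, 2)) = Pow(-33523, Rational(1, 2)) = Mul(I, Pow(33523, Rational(1, 2)))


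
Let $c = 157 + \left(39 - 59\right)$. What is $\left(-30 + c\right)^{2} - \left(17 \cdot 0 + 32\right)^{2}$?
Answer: $10425$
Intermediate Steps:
$c = 137$ ($c = 157 - 20 = 137$)
$\left(-30 + c\right)^{2} - \left(17 \cdot 0 + 32\right)^{2} = \left(-30 + 137\right)^{2} - \left(17 \cdot 0 + 32\right)^{2} = 107^{2} - \left(0 + 32\right)^{2} = 11449 - 32^{2} = 11449 - 1024 = 10425$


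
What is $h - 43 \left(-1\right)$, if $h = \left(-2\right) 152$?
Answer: $-261$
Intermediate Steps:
$h = -304$
$h - 43 \left(-1\right) = -304 - 43 \left(-1\right) = -304 - -43 = -304 + 43 = -261$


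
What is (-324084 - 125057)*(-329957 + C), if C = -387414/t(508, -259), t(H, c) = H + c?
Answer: 12358370176229/83 ≈ 1.4890e+11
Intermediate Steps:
C = -129138/83 (C = -387414/(508 - 259) = -387414/249 = -387414*1/249 = -129138/83 ≈ -1555.9)
(-324084 - 125057)*(-329957 + C) = (-324084 - 125057)*(-329957 - 129138/83) = -449141*(-27515569/83) = 12358370176229/83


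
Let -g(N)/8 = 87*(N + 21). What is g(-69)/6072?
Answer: 1392/253 ≈ 5.5020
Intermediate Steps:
g(N) = -14616 - 696*N (g(N) = -696*(N + 21) = -696*(21 + N) = -8*(1827 + 87*N) = -14616 - 696*N)
g(-69)/6072 = (-14616 - 696*(-69))/6072 = (-14616 + 48024)*(1/6072) = 33408*(1/6072) = 1392/253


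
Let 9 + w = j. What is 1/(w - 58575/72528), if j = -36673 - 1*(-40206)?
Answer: 24176/85176699 ≈ 0.00028383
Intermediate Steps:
j = 3533 (j = -36673 + 40206 = 3533)
w = 3524 (w = -9 + 3533 = 3524)
1/(w - 58575/72528) = 1/(3524 - 58575/72528) = 1/(3524 - 58575*1/72528) = 1/(3524 - 19525/24176) = 1/(85176699/24176) = 24176/85176699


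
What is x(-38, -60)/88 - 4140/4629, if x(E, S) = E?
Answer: -90037/67892 ≈ -1.3262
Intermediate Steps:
x(-38, -60)/88 - 4140/4629 = -38/88 - 4140/4629 = -38*1/88 - 4140*1/4629 = -19/44 - 1380/1543 = -90037/67892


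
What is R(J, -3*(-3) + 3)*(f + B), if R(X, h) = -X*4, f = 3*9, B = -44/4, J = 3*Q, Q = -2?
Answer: 384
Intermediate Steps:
J = -6 (J = 3*(-2) = -6)
B = -11 (B = -44*1/4 = -11)
f = 27
R(X, h) = -4*X
R(J, -3*(-3) + 3)*(f + B) = (-4*(-6))*(27 - 11) = 24*16 = 384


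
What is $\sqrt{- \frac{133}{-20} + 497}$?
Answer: $\frac{\sqrt{50365}}{10} \approx 22.442$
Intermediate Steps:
$\sqrt{- \frac{133}{-20} + 497} = \sqrt{\left(-133\right) \left(- \frac{1}{20}\right) + 497} = \sqrt{\frac{133}{20} + 497} = \sqrt{\frac{10073}{20}} = \frac{\sqrt{50365}}{10}$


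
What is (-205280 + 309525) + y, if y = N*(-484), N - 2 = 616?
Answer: -194867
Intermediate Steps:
N = 618 (N = 2 + 616 = 618)
y = -299112 (y = 618*(-484) = -299112)
(-205280 + 309525) + y = (-205280 + 309525) - 299112 = 104245 - 299112 = -194867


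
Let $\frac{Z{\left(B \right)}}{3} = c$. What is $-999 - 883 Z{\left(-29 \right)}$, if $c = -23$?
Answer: $59928$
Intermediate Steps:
$Z{\left(B \right)} = -69$ ($Z{\left(B \right)} = 3 \left(-23\right) = -69$)
$-999 - 883 Z{\left(-29 \right)} = -999 - -60927 = -999 + 60927 = 59928$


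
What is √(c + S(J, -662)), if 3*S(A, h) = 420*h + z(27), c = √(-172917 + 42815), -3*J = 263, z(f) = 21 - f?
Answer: √(-92682 + I*√130102) ≈ 0.5924 + 304.44*I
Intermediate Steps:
J = -263/3 (J = -⅓*263 = -263/3 ≈ -87.667)
c = I*√130102 (c = √(-130102) = I*√130102 ≈ 360.7*I)
S(A, h) = -2 + 140*h (S(A, h) = (420*h + (21 - 1*27))/3 = (420*h + (21 - 27))/3 = (420*h - 6)/3 = (-6 + 420*h)/3 = -2 + 140*h)
√(c + S(J, -662)) = √(I*√130102 + (-2 + 140*(-662))) = √(I*√130102 + (-2 - 92680)) = √(I*√130102 - 92682) = √(-92682 + I*√130102)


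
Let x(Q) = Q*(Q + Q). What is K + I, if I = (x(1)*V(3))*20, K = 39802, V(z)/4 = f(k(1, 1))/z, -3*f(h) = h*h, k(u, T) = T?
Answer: 358058/9 ≈ 39784.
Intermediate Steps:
f(h) = -h²/3 (f(h) = -h*h/3 = -h²/3)
V(z) = -4/(3*z) (V(z) = 4*((-⅓*1²)/z) = 4*((-⅓*1)/z) = 4*(-1/(3*z)) = -4/(3*z))
x(Q) = 2*Q² (x(Q) = Q*(2*Q) = 2*Q²)
I = -160/9 (I = ((2*1²)*(-4/3/3))*20 = ((2*1)*(-4/3*⅓))*20 = (2*(-4/9))*20 = -8/9*20 = -160/9 ≈ -17.778)
K + I = 39802 - 160/9 = 358058/9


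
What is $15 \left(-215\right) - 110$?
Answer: $-3335$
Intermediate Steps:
$15 \left(-215\right) - 110 = -3225 - 110 = -3335$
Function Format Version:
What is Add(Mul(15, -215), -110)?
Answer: -3335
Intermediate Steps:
Add(Mul(15, -215), -110) = Add(-3225, -110) = -3335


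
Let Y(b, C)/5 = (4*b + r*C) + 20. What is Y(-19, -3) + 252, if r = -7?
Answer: 77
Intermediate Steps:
Y(b, C) = 100 - 35*C + 20*b (Y(b, C) = 5*((4*b - 7*C) + 20) = 5*((-7*C + 4*b) + 20) = 5*(20 - 7*C + 4*b) = 100 - 35*C + 20*b)
Y(-19, -3) + 252 = (100 - 35*(-3) + 20*(-19)) + 252 = (100 + 105 - 380) + 252 = -175 + 252 = 77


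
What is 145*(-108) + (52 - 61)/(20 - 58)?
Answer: -595071/38 ≈ -15660.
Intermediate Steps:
145*(-108) + (52 - 61)/(20 - 58) = -15660 - 9/(-38) = -15660 - 9*(-1/38) = -15660 + 9/38 = -595071/38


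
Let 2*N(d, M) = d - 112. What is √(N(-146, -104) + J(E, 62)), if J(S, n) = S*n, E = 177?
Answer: 3*√1205 ≈ 104.14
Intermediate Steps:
N(d, M) = -56 + d/2 (N(d, M) = (d - 112)/2 = (-112 + d)/2 = -56 + d/2)
√(N(-146, -104) + J(E, 62)) = √((-56 + (½)*(-146)) + 177*62) = √((-56 - 73) + 10974) = √(-129 + 10974) = √10845 = 3*√1205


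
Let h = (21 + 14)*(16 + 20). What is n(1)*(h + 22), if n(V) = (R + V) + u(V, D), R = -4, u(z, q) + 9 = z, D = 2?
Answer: -14102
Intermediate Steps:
u(z, q) = -9 + z
h = 1260 (h = 35*36 = 1260)
n(V) = -13 + 2*V (n(V) = (-4 + V) + (-9 + V) = -13 + 2*V)
n(1)*(h + 22) = (-13 + 2*1)*(1260 + 22) = (-13 + 2)*1282 = -11*1282 = -14102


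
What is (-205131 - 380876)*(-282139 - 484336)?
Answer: 449159715325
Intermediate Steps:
(-205131 - 380876)*(-282139 - 484336) = -586007*(-766475) = 449159715325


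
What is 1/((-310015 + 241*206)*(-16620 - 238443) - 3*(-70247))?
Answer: 1/66410708988 ≈ 1.5058e-11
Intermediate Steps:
1/((-310015 + 241*206)*(-16620 - 238443) - 3*(-70247)) = 1/((-310015 + 49646)*(-255063) + 210741) = 1/(-260369*(-255063) + 210741) = 1/(66410498247 + 210741) = 1/66410708988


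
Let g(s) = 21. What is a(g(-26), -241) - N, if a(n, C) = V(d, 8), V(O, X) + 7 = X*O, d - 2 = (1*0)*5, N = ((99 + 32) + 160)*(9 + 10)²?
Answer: -105042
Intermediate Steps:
N = 105051 (N = (131 + 160)*19² = 291*361 = 105051)
d = 2 (d = 2 + (1*0)*5 = 2 + 0*5 = 2 + 0 = 2)
V(O, X) = -7 + O*X (V(O, X) = -7 + X*O = -7 + O*X)
a(n, C) = 9 (a(n, C) = -7 + 2*8 = -7 + 16 = 9)
a(g(-26), -241) - N = 9 - 1*105051 = 9 - 105051 = -105042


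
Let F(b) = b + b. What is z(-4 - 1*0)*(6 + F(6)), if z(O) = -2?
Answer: -36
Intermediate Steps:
F(b) = 2*b
z(-4 - 1*0)*(6 + F(6)) = -2*(6 + 2*6) = -2*(6 + 12) = -2*18 = -36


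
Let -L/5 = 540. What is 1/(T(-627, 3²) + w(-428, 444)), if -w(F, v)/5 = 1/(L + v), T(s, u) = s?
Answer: -2256/1414507 ≈ -0.0015949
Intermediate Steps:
L = -2700 (L = -5*540 = -2700)
w(F, v) = -5/(-2700 + v)
1/(T(-627, 3²) + w(-428, 444)) = 1/(-627 - 5/(-2700 + 444)) = 1/(-627 - 5/(-2256)) = 1/(-627 - 5*(-1/2256)) = 1/(-627 + 5/2256) = 1/(-1414507/2256) = -2256/1414507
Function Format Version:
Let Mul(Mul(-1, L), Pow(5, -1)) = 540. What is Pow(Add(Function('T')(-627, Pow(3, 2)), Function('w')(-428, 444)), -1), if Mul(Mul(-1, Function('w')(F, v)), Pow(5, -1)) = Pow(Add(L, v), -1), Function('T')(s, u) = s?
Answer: Rational(-2256, 1414507) ≈ -0.0015949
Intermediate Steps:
L = -2700 (L = Mul(-5, 540) = -2700)
Function('w')(F, v) = Mul(-5, Pow(Add(-2700, v), -1))
Pow(Add(Function('T')(-627, Pow(3, 2)), Function('w')(-428, 444)), -1) = Pow(Add(-627, Mul(-5, Pow(Add(-2700, 444), -1))), -1) = Pow(Add(-627, Mul(-5, Pow(-2256, -1))), -1) = Pow(Add(-627, Mul(-5, Rational(-1, 2256))), -1) = Pow(Add(-627, Rational(5, 2256)), -1) = Pow(Rational(-1414507, 2256), -1) = Rational(-2256, 1414507)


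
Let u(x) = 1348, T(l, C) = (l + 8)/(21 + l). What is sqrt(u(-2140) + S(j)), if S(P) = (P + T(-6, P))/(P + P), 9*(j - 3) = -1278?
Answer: sqrt(23448923310)/4170 ≈ 36.722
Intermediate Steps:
T(l, C) = (8 + l)/(21 + l)
j = -139 (j = 3 + (1/9)*(-1278) = 3 - 142 = -139)
S(P) = (2/15 + P)/(2*P) (S(P) = (P + (8 - 6)/(21 - 6))/(P + P) = (P + 2/15)/((2*P)) = (P + (1/15)*2)*(1/(2*P)) = (P + 2/15)*(1/(2*P)) = (2/15 + P)*(1/(2*P)) = (2/15 + P)/(2*P))
sqrt(u(-2140) + S(j)) = sqrt(1348 + (1/30)*(2 + 15*(-139))/(-139)) = sqrt(1348 + (1/30)*(-1/139)*(2 - 2085)) = sqrt(1348 + (1/30)*(-1/139)*(-2083)) = sqrt(1348 + 2083/4170) = sqrt(5623243/4170) = sqrt(23448923310)/4170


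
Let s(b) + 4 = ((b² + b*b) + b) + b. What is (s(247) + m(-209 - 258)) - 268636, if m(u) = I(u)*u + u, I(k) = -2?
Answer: -145661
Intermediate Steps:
s(b) = -4 + 2*b + 2*b² (s(b) = -4 + (((b² + b*b) + b) + b) = -4 + (((b² + b²) + b) + b) = -4 + ((2*b² + b) + b) = -4 + ((b + 2*b²) + b) = -4 + (2*b + 2*b²) = -4 + 2*b + 2*b²)
m(u) = -u (m(u) = -2*u + u = -u)
(s(247) + m(-209 - 258)) - 268636 = ((-4 + 2*247 + 2*247²) - (-209 - 258)) - 268636 = ((-4 + 494 + 2*61009) - 1*(-467)) - 268636 = ((-4 + 494 + 122018) + 467) - 268636 = (122508 + 467) - 268636 = 122975 - 268636 = -145661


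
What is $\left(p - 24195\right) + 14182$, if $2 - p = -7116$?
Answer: $-2895$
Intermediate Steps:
$p = 7118$ ($p = 2 - -7116 = 2 + 7116 = 7118$)
$\left(p - 24195\right) + 14182 = \left(7118 - 24195\right) + 14182 = -17077 + 14182 = -2895$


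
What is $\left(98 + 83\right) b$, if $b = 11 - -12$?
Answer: $4163$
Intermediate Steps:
$b = 23$ ($b = 11 + 12 = 23$)
$\left(98 + 83\right) b = \left(98 + 83\right) 23 = 181 \cdot 23 = 4163$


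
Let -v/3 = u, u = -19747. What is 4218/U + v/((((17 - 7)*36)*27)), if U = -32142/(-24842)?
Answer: 56688904919/17356680 ≈ 3266.1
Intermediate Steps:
U = 16071/12421 (U = -32142*(-1/24842) = 16071/12421 ≈ 1.2939)
v = 59241 (v = -3*(-19747) = 59241)
4218/U + v/((((17 - 7)*36)*27)) = 4218/(16071/12421) + 59241/((((17 - 7)*36)*27)) = 4218*(12421/16071) + 59241/(((10*36)*27)) = 17463926/5357 + 59241/((360*27)) = 17463926/5357 + 59241/9720 = 17463926/5357 + 59241*(1/9720) = 17463926/5357 + 19747/3240 = 56688904919/17356680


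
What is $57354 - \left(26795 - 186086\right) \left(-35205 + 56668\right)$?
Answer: $3418920087$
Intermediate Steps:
$57354 - \left(26795 - 186086\right) \left(-35205 + 56668\right) = 57354 - \left(-159291\right) 21463 = 57354 - -3418862733 = 57354 + 3418862733 = 3418920087$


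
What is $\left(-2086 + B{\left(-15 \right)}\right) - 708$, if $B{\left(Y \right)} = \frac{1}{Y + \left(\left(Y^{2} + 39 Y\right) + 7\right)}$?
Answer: $- \frac{1028193}{368} \approx -2794.0$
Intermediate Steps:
$B{\left(Y \right)} = \frac{1}{7 + Y^{2} + 40 Y}$ ($B{\left(Y \right)} = \frac{1}{Y + \left(7 + Y^{2} + 39 Y\right)} = \frac{1}{7 + Y^{2} + 40 Y}$)
$\left(-2086 + B{\left(-15 \right)}\right) - 708 = \left(-2086 + \frac{1}{7 + \left(-15\right)^{2} + 40 \left(-15\right)}\right) - 708 = \left(-2086 + \frac{1}{7 + 225 - 600}\right) - 708 = \left(-2086 + \frac{1}{-368}\right) - 708 = \left(-2086 - \frac{1}{368}\right) - 708 = - \frac{767649}{368} - 708 = - \frac{1028193}{368}$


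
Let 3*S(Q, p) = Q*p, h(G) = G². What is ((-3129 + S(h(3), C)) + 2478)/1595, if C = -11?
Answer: -684/1595 ≈ -0.42884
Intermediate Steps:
S(Q, p) = Q*p/3 (S(Q, p) = (Q*p)/3 = Q*p/3)
((-3129 + S(h(3), C)) + 2478)/1595 = ((-3129 + (⅓)*3²*(-11)) + 2478)/1595 = ((-3129 + (⅓)*9*(-11)) + 2478)*(1/1595) = ((-3129 - 33) + 2478)*(1/1595) = (-3162 + 2478)*(1/1595) = -684*1/1595 = -684/1595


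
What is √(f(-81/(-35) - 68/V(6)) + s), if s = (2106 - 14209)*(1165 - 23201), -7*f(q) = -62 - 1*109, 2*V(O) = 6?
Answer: √13068384889/7 ≈ 16331.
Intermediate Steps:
V(O) = 3 (V(O) = (½)*6 = 3)
f(q) = 171/7 (f(q) = -(-62 - 1*109)/7 = -(-62 - 109)/7 = -⅐*(-171) = 171/7)
s = 266701708 (s = -12103*(-22036) = 266701708)
√(f(-81/(-35) - 68/V(6)) + s) = √(171/7 + 266701708) = √(1866912127/7) = √13068384889/7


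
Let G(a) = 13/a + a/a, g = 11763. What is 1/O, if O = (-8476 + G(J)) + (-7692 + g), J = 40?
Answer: -40/176147 ≈ -0.00022708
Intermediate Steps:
G(a) = 1 + 13/a (G(a) = 13/a + 1 = 1 + 13/a)
O = -176147/40 (O = (-8476 + (13 + 40)/40) + (-7692 + 11763) = (-8476 + (1/40)*53) + 4071 = (-8476 + 53/40) + 4071 = -338987/40 + 4071 = -176147/40 ≈ -4403.7)
1/O = 1/(-176147/40) = -40/176147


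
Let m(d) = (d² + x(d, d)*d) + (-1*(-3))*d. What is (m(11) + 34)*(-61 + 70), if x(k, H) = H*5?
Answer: 7137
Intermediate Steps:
x(k, H) = 5*H
m(d) = 3*d + 6*d² (m(d) = (d² + (5*d)*d) + (-1*(-3))*d = (d² + 5*d²) + 3*d = 6*d² + 3*d = 3*d + 6*d²)
(m(11) + 34)*(-61 + 70) = (3*11*(1 + 2*11) + 34)*(-61 + 70) = (3*11*(1 + 22) + 34)*9 = (3*11*23 + 34)*9 = (759 + 34)*9 = 793*9 = 7137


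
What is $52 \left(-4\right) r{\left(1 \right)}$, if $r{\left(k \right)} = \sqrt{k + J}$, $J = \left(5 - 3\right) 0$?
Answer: $-208$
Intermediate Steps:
$J = 0$ ($J = 2 \cdot 0 = 0$)
$r{\left(k \right)} = \sqrt{k}$ ($r{\left(k \right)} = \sqrt{k + 0} = \sqrt{k}$)
$52 \left(-4\right) r{\left(1 \right)} = 52 \left(-4\right) \sqrt{1} = \left(-208\right) 1 = -208$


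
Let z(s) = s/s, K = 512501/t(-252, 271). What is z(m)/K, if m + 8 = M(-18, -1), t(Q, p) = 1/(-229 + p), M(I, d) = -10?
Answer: 1/21525042 ≈ 4.6458e-8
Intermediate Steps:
m = -18 (m = -8 - 10 = -18)
K = 21525042 (K = 512501/(1/(-229 + 271)) = 512501/(1/42) = 512501*42 = 21525042)
z(s) = 1
z(m)/K = 1/21525042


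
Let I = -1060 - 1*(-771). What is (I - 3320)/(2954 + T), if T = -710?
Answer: -1203/748 ≈ -1.6083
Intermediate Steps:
I = -289 (I = -1060 + 771 = -289)
(I - 3320)/(2954 + T) = (-289 - 3320)/(2954 - 710) = -3609/2244 = -3609*1/2244 = -1203/748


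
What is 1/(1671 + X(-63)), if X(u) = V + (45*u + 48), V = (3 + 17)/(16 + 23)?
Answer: -39/43504 ≈ -0.00089647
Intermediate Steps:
V = 20/39 ≈ 0.51282
X(u) = 1892/39 + 45*u (X(u) = 20/39 + (45*u + 48) = 20/39 + (48 + 45*u) = 1892/39 + 45*u)
1/(1671 + X(-63)) = 1/(1671 + (1892/39 + 45*(-63))) = 1/(1671 + (1892/39 - 2835)) = 1/(1671 - 108673/39) = 1/(-43504/39) = -39/43504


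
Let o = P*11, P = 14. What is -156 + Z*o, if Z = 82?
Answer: 12472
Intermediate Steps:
o = 154 (o = 14*11 = 154)
-156 + Z*o = -156 + 82*154 = -156 + 12628 = 12472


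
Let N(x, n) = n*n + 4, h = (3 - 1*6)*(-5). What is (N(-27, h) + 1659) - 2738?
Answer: -850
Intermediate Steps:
h = 15 (h = (3 - 6)*(-5) = -3*(-5) = 15)
N(x, n) = 4 + n² (N(x, n) = n² + 4 = 4 + n²)
(N(-27, h) + 1659) - 2738 = ((4 + 15²) + 1659) - 2738 = ((4 + 225) + 1659) - 2738 = (229 + 1659) - 2738 = 1888 - 2738 = -850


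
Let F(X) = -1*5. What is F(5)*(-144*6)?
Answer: 4320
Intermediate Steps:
F(X) = -5
F(5)*(-144*6) = -(-720)*6 = -5*(-864) = 4320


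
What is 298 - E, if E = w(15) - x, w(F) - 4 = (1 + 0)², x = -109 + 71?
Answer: 255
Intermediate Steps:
x = -38
w(F) = 5 (w(F) = 4 + (1 + 0)² = 4 + 1² = 4 + 1 = 5)
E = 43 (E = 5 - 1*(-38) = 5 + 38 = 43)
298 - E = 298 - 1*43 = 298 - 43 = 255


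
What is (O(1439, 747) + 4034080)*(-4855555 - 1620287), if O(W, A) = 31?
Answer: -26124265446462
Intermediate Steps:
(O(1439, 747) + 4034080)*(-4855555 - 1620287) = (31 + 4034080)*(-4855555 - 1620287) = 4034111*(-6475842) = -26124265446462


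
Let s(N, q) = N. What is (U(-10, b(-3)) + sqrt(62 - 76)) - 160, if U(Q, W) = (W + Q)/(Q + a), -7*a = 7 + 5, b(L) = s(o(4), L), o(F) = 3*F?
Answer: -6567/41 + I*sqrt(14) ≈ -160.17 + 3.7417*I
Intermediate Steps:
b(L) = 12 (b(L) = 3*4 = 12)
a = -12/7 (a = -(7 + 5)/7 = -1/7*12 = -12/7 ≈ -1.7143)
U(Q, W) = (Q + W)/(-12/7 + Q) (U(Q, W) = (W + Q)/(Q - 12/7) = (Q + W)/(-12/7 + Q))
(U(-10, b(-3)) + sqrt(62 - 76)) - 160 = (7*(-10 + 12)/(-12 + 7*(-10)) + sqrt(62 - 76)) - 160 = (7*2/(-12 - 70) + sqrt(-14)) - 160 = (7*2/(-82) + I*sqrt(14)) - 160 = (7*(-1/82)*2 + I*sqrt(14)) - 160 = (-7/41 + I*sqrt(14)) - 160 = -6567/41 + I*sqrt(14)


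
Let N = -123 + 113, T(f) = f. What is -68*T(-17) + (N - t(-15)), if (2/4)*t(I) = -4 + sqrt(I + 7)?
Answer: 1154 - 4*I*sqrt(2) ≈ 1154.0 - 5.6569*I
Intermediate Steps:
t(I) = -8 + 2*sqrt(7 + I) (t(I) = 2*(-4 + sqrt(I + 7)) = 2*(-4 + sqrt(7 + I)) = -8 + 2*sqrt(7 + I))
N = -10
-68*T(-17) + (N - t(-15)) = -68*(-17) + (-10 - (-8 + 2*sqrt(7 - 15))) = 1156 + (-10 - (-8 + 2*sqrt(-8))) = 1156 + (-10 - (-8 + 2*(2*I*sqrt(2)))) = 1156 + (-10 - (-8 + 4*I*sqrt(2))) = 1156 + (-10 + (8 - 4*I*sqrt(2))) = 1156 + (-2 - 4*I*sqrt(2)) = 1154 - 4*I*sqrt(2)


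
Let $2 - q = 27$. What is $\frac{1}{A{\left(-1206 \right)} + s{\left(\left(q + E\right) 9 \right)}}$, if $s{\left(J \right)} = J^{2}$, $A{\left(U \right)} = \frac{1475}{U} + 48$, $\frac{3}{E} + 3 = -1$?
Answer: $\frac{9648}{518626691} \approx 1.8603 \cdot 10^{-5}$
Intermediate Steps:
$q = -25$ ($q = 2 - 27 = -25$)
$E = - \frac{3}{4}$ ($E = \frac{3}{-3 - 1} = \frac{3}{-4} = 3 \left(- \frac{1}{4}\right) = - \frac{3}{4} \approx -0.75$)
$A{\left(U \right)} = 48 + \frac{1475}{U}$
$\frac{1}{A{\left(-1206 \right)} + s{\left(\left(q + E\right) 9 \right)}} = \frac{1}{\left(48 + \frac{1475}{-1206}\right) + \left(\left(-25 - \frac{3}{4}\right) 9\right)^{2}} = \frac{1}{\left(48 + 1475 \left(- \frac{1}{1206}\right)\right) + \left(\left(- \frac{103}{4}\right) 9\right)^{2}} = \frac{1}{\left(48 - \frac{1475}{1206}\right) + \left(- \frac{927}{4}\right)^{2}} = \frac{1}{\frac{56413}{1206} + \frac{859329}{16}} = \frac{1}{\frac{518626691}{9648}} = \frac{9648}{518626691}$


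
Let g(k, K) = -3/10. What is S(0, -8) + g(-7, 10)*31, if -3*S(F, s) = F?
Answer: -93/10 ≈ -9.3000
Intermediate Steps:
S(F, s) = -F/3
g(k, K) = -3/10 (g(k, K) = -3*1/10 = -3/10)
S(0, -8) + g(-7, 10)*31 = -1/3*0 - 3/10*31 = 0 - 93/10 = -93/10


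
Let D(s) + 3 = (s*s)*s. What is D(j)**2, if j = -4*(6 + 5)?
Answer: 7256824969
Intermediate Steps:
j = -44 (j = -4*11 = -44)
D(s) = -3 + s**3 (D(s) = -3 + (s*s)*s = -3 + s**2*s = -3 + s**3)
D(j)**2 = (-3 + (-44)**3)**2 = (-3 - 85184)**2 = (-85187)**2 = 7256824969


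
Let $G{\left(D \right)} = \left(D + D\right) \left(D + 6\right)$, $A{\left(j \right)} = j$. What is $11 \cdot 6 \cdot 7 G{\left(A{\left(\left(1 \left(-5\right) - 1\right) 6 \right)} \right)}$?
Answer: $997920$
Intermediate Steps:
$G{\left(D \right)} = 2 D \left(6 + D\right)$
$11 \cdot 6 \cdot 7 G{\left(A{\left(\left(1 \left(-5\right) - 1\right) 6 \right)} \right)} = 11 \cdot 6 \cdot 7 \cdot 2 \left(1 \left(-5\right) - 1\right) 6 \left(6 + \left(1 \left(-5\right) - 1\right) 6\right) = 11 \cdot 42 \cdot 2 \left(-5 - 1\right) 6 \left(6 + \left(-5 - 1\right) 6\right) = 462 \cdot 2 \left(\left(-6\right) 6\right) \left(6 - 36\right) = 462 \cdot 2 \left(-36\right) \left(6 - 36\right) = 462 \cdot 2 \left(-36\right) \left(-30\right) = 462 \cdot 2160 = 997920$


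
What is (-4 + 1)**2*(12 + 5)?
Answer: 153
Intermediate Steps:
(-4 + 1)**2*(12 + 5) = (-3)**2*17 = 9*17 = 153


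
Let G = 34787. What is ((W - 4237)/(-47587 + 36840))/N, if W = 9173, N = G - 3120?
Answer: -4936/340325249 ≈ -1.4504e-5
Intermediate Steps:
N = 31667 (N = 34787 - 3120 = 31667)
((W - 4237)/(-47587 + 36840))/N = ((9173 - 4237)/(-47587 + 36840))/31667 = (4936/(-10747))*(1/31667) = (4936*(-1/10747))*(1/31667) = -4936/10747*1/31667 = -4936/340325249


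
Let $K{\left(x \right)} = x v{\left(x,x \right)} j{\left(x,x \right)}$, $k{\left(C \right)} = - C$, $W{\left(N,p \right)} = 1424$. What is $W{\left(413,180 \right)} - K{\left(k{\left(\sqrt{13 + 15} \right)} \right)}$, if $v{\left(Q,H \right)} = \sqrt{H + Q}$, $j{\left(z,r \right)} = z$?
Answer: $1424 - 56 i \sqrt[4]{7} \approx 1424.0 - 91.088 i$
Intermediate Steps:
$K{\left(x \right)} = \sqrt{2} x^{\frac{5}{2}}$ ($K{\left(x \right)} = x \sqrt{x + x} x = x \sqrt{2 x} x = x \sqrt{2} \sqrt{x} x = \sqrt{2} x^{\frac{3}{2}} x = \sqrt{2} x^{\frac{5}{2}}$)
$W{\left(413,180 \right)} - K{\left(k{\left(\sqrt{13 + 15} \right)} \right)} = 1424 - \sqrt{2} \left(- \sqrt{13 + 15}\right)^{\frac{5}{2}} = 1424 - \sqrt{2} \left(- \sqrt{28}\right)^{\frac{5}{2}} = 1424 - \sqrt{2} \left(- 2 \sqrt{7}\right)^{\frac{5}{2}} = 1424 - \sqrt{2} \cdot 28 i \sqrt{2} \sqrt[4]{7} = 1424 - 56 i \sqrt[4]{7}$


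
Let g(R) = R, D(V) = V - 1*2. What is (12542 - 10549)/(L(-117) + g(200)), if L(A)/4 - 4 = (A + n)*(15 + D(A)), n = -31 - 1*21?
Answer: 1993/70520 ≈ 0.028261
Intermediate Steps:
n = -52 (n = -31 - 21 = -52)
D(V) = -2 + V (D(V) = V - 2 = -2 + V)
L(A) = 16 + 4*(-52 + A)*(13 + A) (L(A) = 16 + 4*((A - 52)*(15 + (-2 + A))) = 16 + 4*((-52 + A)*(13 + A)) = 16 + 4*(-52 + A)*(13 + A))
(12542 - 10549)/(L(-117) + g(200)) = (12542 - 10549)/((-2688 - 156*(-117) + 4*(-117)²) + 200) = 1993/((-2688 + 18252 + 4*13689) + 200) = 1993/((-2688 + 18252 + 54756) + 200) = 1993/(70320 + 200) = 1993/70520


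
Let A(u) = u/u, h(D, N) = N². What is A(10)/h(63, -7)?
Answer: 1/49 ≈ 0.020408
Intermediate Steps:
A(u) = 1
A(10)/h(63, -7) = 1/(-7)² = 1/49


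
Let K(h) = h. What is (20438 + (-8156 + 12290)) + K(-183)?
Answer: 24389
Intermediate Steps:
(20438 + (-8156 + 12290)) + K(-183) = (20438 + (-8156 + 12290)) - 183 = (20438 + 4134) - 183 = 24572 - 183 = 24389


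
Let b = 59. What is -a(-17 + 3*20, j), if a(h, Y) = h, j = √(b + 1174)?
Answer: -43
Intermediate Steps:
j = 3*√137 (j = √(59 + 1174) = √1233 = 3*√137 ≈ 35.114)
-a(-17 + 3*20, j) = -(-17 + 3*20) = -(-17 + 60) = -1*43 = -43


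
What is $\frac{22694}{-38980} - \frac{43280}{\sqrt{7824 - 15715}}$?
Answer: $- \frac{11347}{19490} + \frac{43280 i \sqrt{7891}}{7891} \approx -0.5822 + 487.22 i$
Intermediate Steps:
$\frac{22694}{-38980} - \frac{43280}{\sqrt{7824 - 15715}} = 22694 \left(- \frac{1}{38980}\right) - \frac{43280}{\sqrt{-7891}} = - \frac{11347}{19490} - \frac{43280}{i \sqrt{7891}} = - \frac{11347}{19490} - 43280 \left(- \frac{i \sqrt{7891}}{7891}\right) = - \frac{11347}{19490} + \frac{43280 i \sqrt{7891}}{7891}$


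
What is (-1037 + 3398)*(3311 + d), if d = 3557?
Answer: 16215348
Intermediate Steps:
(-1037 + 3398)*(3311 + d) = (-1037 + 3398)*(3311 + 3557) = 2361*6868 = 16215348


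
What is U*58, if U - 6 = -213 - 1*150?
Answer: -20706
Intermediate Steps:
U = -357 (U = 6 + (-213 - 1*150) = 6 + (-213 - 150) = 6 - 363 = -357)
U*58 = -357*58 = -20706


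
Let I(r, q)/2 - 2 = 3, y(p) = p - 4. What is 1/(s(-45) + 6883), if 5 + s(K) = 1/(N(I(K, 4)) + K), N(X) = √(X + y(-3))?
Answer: 13907271/95653900429 + √3/95653900429 ≈ 0.00014539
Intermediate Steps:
y(p) = -4 + p
I(r, q) = 10 (I(r, q) = 4 + 2*3 = 4 + 6 = 10)
N(X) = √(-7 + X) (N(X) = √(X + (-4 - 3)) = √(X - 7) = √(-7 + X))
s(K) = -5 + 1/(K + √3) (s(K) = -5 + 1/(√(-7 + 10) + K) = -5 + 1/(√3 + K) = -5 + 1/(K + √3))
1/(s(-45) + 6883) = 1/((1 - 5*(-45) - 5*√3)/(-45 + √3) + 6883) = 1/((1 + 225 - 5*√3)/(-45 + √3) + 6883) = 1/((226 - 5*√3)/(-45 + √3) + 6883) = 1/(6883 + (226 - 5*√3)/(-45 + √3))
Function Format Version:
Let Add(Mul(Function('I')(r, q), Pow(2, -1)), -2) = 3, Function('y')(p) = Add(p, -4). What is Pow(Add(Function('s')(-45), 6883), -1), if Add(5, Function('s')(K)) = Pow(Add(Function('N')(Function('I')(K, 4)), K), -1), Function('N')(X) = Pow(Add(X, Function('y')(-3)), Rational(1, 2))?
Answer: Add(Rational(13907271, 95653900429), Mul(Rational(1, 95653900429), Pow(3, Rational(1, 2)))) ≈ 0.00014539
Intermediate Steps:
Function('y')(p) = Add(-4, p)
Function('I')(r, q) = 10 (Function('I')(r, q) = Add(4, Mul(2, 3)) = Add(4, 6) = 10)
Function('N')(X) = Pow(Add(-7, X), Rational(1, 2)) (Function('N')(X) = Pow(Add(X, Add(-4, -3)), Rational(1, 2)) = Pow(Add(X, -7), Rational(1, 2)) = Pow(Add(-7, X), Rational(1, 2)))
Function('s')(K) = Add(-5, Pow(Add(K, Pow(3, Rational(1, 2))), -1)) (Function('s')(K) = Add(-5, Pow(Add(Pow(Add(-7, 10), Rational(1, 2)), K), -1)) = Add(-5, Pow(Add(Pow(3, Rational(1, 2)), K), -1)) = Add(-5, Pow(Add(K, Pow(3, Rational(1, 2))), -1)))
Pow(Add(Function('s')(-45), 6883), -1) = Pow(Add(Mul(Pow(Add(-45, Pow(3, Rational(1, 2))), -1), Add(1, Mul(-5, -45), Mul(-5, Pow(3, Rational(1, 2))))), 6883), -1) = Pow(Add(Mul(Pow(Add(-45, Pow(3, Rational(1, 2))), -1), Add(1, 225, Mul(-5, Pow(3, Rational(1, 2))))), 6883), -1) = Pow(Add(Mul(Pow(Add(-45, Pow(3, Rational(1, 2))), -1), Add(226, Mul(-5, Pow(3, Rational(1, 2))))), 6883), -1) = Pow(Add(6883, Mul(Pow(Add(-45, Pow(3, Rational(1, 2))), -1), Add(226, Mul(-5, Pow(3, Rational(1, 2)))))), -1)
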